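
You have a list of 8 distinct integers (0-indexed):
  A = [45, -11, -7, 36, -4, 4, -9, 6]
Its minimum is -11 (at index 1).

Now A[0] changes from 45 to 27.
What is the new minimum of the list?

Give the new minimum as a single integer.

Answer: -11

Derivation:
Old min = -11 (at index 1)
Change: A[0] 45 -> 27
Changed element was NOT the old min.
  New min = min(old_min, new_val) = min(-11, 27) = -11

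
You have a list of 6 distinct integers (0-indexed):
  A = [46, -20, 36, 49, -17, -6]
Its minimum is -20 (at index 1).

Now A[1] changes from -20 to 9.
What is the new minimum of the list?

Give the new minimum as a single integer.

Old min = -20 (at index 1)
Change: A[1] -20 -> 9
Changed element WAS the min. Need to check: is 9 still <= all others?
  Min of remaining elements: -17
  New min = min(9, -17) = -17

Answer: -17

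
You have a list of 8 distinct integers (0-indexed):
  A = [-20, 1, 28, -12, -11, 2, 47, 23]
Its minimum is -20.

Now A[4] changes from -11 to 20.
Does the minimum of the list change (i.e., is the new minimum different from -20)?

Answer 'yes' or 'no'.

Answer: no

Derivation:
Old min = -20
Change: A[4] -11 -> 20
Changed element was NOT the min; min changes only if 20 < -20.
New min = -20; changed? no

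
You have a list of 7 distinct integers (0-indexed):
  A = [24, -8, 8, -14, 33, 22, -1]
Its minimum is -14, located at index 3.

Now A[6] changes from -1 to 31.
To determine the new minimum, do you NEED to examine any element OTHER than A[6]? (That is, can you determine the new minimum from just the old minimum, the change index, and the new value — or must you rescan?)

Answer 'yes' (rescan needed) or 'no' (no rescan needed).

Answer: no

Derivation:
Old min = -14 at index 3
Change at index 6: -1 -> 31
Index 6 was NOT the min. New min = min(-14, 31). No rescan of other elements needed.
Needs rescan: no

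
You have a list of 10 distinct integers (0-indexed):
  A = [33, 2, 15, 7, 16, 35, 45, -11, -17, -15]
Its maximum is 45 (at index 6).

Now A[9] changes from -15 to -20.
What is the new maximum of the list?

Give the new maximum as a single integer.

Old max = 45 (at index 6)
Change: A[9] -15 -> -20
Changed element was NOT the old max.
  New max = max(old_max, new_val) = max(45, -20) = 45

Answer: 45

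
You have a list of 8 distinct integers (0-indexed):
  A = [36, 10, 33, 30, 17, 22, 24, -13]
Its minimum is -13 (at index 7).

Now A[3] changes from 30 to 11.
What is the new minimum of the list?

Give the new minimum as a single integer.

Answer: -13

Derivation:
Old min = -13 (at index 7)
Change: A[3] 30 -> 11
Changed element was NOT the old min.
  New min = min(old_min, new_val) = min(-13, 11) = -13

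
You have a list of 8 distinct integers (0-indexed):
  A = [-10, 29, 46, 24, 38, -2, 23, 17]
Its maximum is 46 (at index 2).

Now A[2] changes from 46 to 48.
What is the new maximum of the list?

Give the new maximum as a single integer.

Answer: 48

Derivation:
Old max = 46 (at index 2)
Change: A[2] 46 -> 48
Changed element WAS the max -> may need rescan.
  Max of remaining elements: 38
  New max = max(48, 38) = 48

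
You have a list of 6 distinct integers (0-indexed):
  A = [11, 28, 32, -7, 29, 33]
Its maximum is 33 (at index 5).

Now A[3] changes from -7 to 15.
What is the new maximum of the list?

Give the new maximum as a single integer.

Answer: 33

Derivation:
Old max = 33 (at index 5)
Change: A[3] -7 -> 15
Changed element was NOT the old max.
  New max = max(old_max, new_val) = max(33, 15) = 33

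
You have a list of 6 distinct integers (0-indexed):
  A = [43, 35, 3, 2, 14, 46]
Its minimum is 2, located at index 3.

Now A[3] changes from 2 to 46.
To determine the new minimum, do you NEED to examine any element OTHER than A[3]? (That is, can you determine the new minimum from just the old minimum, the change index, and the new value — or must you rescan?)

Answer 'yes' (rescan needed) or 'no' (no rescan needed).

Answer: yes

Derivation:
Old min = 2 at index 3
Change at index 3: 2 -> 46
Index 3 WAS the min and new value 46 > old min 2. Must rescan other elements to find the new min.
Needs rescan: yes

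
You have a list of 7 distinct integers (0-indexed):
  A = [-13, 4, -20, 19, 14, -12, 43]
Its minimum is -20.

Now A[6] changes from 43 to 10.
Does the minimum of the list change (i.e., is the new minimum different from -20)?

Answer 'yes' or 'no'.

Old min = -20
Change: A[6] 43 -> 10
Changed element was NOT the min; min changes only if 10 < -20.
New min = -20; changed? no

Answer: no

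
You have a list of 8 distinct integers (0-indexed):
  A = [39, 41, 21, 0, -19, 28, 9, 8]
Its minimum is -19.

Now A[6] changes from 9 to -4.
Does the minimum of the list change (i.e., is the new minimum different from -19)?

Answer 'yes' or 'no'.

Answer: no

Derivation:
Old min = -19
Change: A[6] 9 -> -4
Changed element was NOT the min; min changes only if -4 < -19.
New min = -19; changed? no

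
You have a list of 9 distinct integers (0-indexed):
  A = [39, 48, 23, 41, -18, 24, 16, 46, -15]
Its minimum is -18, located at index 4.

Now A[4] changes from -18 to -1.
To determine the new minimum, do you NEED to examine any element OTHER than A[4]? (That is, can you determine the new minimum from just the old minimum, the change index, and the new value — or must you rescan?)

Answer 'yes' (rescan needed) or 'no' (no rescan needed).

Answer: yes

Derivation:
Old min = -18 at index 4
Change at index 4: -18 -> -1
Index 4 WAS the min and new value -1 > old min -18. Must rescan other elements to find the new min.
Needs rescan: yes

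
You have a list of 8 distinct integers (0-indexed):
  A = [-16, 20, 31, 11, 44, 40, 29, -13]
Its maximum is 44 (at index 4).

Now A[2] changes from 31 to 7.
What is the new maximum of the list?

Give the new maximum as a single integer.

Old max = 44 (at index 4)
Change: A[2] 31 -> 7
Changed element was NOT the old max.
  New max = max(old_max, new_val) = max(44, 7) = 44

Answer: 44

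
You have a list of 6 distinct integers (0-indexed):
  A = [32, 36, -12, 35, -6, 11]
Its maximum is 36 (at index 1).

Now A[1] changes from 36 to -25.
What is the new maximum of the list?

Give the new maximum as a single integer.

Old max = 36 (at index 1)
Change: A[1] 36 -> -25
Changed element WAS the max -> may need rescan.
  Max of remaining elements: 35
  New max = max(-25, 35) = 35

Answer: 35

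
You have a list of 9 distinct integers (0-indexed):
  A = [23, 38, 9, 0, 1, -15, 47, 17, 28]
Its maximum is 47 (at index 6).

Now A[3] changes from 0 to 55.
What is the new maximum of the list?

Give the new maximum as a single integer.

Old max = 47 (at index 6)
Change: A[3] 0 -> 55
Changed element was NOT the old max.
  New max = max(old_max, new_val) = max(47, 55) = 55

Answer: 55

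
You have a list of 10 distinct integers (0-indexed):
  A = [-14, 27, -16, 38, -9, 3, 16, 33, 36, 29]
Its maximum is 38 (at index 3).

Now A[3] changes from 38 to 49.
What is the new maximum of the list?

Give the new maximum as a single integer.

Answer: 49

Derivation:
Old max = 38 (at index 3)
Change: A[3] 38 -> 49
Changed element WAS the max -> may need rescan.
  Max of remaining elements: 36
  New max = max(49, 36) = 49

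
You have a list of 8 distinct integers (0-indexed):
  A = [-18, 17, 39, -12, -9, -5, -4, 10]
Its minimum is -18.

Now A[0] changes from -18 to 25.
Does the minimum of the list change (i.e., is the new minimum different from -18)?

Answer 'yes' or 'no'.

Old min = -18
Change: A[0] -18 -> 25
Changed element was the min; new min must be rechecked.
New min = -12; changed? yes

Answer: yes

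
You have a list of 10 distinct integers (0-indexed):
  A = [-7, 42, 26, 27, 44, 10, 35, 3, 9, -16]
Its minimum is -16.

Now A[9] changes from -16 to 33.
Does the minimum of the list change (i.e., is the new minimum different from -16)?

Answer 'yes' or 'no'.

Answer: yes

Derivation:
Old min = -16
Change: A[9] -16 -> 33
Changed element was the min; new min must be rechecked.
New min = -7; changed? yes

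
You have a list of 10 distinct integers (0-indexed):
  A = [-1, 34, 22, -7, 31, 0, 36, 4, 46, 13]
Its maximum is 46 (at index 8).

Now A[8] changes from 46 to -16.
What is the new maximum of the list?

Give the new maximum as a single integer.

Answer: 36

Derivation:
Old max = 46 (at index 8)
Change: A[8] 46 -> -16
Changed element WAS the max -> may need rescan.
  Max of remaining elements: 36
  New max = max(-16, 36) = 36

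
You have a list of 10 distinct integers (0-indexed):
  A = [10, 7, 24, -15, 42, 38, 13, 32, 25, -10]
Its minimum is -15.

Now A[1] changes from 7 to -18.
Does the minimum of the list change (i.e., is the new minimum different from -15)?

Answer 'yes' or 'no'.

Answer: yes

Derivation:
Old min = -15
Change: A[1] 7 -> -18
Changed element was NOT the min; min changes only if -18 < -15.
New min = -18; changed? yes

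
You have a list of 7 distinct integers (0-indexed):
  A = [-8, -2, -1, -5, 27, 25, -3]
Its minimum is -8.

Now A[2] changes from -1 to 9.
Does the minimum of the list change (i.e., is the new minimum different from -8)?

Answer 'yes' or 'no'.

Answer: no

Derivation:
Old min = -8
Change: A[2] -1 -> 9
Changed element was NOT the min; min changes only if 9 < -8.
New min = -8; changed? no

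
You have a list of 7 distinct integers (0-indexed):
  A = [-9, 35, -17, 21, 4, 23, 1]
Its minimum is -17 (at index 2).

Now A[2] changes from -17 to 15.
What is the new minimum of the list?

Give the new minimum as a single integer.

Old min = -17 (at index 2)
Change: A[2] -17 -> 15
Changed element WAS the min. Need to check: is 15 still <= all others?
  Min of remaining elements: -9
  New min = min(15, -9) = -9

Answer: -9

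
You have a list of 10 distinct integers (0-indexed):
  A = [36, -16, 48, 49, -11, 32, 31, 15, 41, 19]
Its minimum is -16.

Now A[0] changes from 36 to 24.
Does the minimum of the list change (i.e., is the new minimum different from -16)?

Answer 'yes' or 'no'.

Answer: no

Derivation:
Old min = -16
Change: A[0] 36 -> 24
Changed element was NOT the min; min changes only if 24 < -16.
New min = -16; changed? no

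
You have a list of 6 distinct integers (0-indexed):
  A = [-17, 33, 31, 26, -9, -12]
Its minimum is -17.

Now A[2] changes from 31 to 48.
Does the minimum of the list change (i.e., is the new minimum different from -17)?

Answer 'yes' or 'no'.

Answer: no

Derivation:
Old min = -17
Change: A[2] 31 -> 48
Changed element was NOT the min; min changes only if 48 < -17.
New min = -17; changed? no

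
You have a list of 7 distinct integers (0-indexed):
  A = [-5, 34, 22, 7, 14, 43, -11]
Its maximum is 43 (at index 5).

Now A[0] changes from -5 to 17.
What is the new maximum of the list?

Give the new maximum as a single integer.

Answer: 43

Derivation:
Old max = 43 (at index 5)
Change: A[0] -5 -> 17
Changed element was NOT the old max.
  New max = max(old_max, new_val) = max(43, 17) = 43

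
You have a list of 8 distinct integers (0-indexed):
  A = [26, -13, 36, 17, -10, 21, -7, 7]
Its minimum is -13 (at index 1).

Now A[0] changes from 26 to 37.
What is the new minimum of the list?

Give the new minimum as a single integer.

Old min = -13 (at index 1)
Change: A[0] 26 -> 37
Changed element was NOT the old min.
  New min = min(old_min, new_val) = min(-13, 37) = -13

Answer: -13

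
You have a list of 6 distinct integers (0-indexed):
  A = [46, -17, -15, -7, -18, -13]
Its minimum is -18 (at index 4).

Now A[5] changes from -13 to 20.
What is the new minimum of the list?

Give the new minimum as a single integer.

Answer: -18

Derivation:
Old min = -18 (at index 4)
Change: A[5] -13 -> 20
Changed element was NOT the old min.
  New min = min(old_min, new_val) = min(-18, 20) = -18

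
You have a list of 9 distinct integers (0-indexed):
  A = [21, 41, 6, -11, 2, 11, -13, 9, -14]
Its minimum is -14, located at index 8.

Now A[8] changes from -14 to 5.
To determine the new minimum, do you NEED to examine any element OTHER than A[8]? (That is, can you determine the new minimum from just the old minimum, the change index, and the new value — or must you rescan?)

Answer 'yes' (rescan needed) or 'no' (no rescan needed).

Old min = -14 at index 8
Change at index 8: -14 -> 5
Index 8 WAS the min and new value 5 > old min -14. Must rescan other elements to find the new min.
Needs rescan: yes

Answer: yes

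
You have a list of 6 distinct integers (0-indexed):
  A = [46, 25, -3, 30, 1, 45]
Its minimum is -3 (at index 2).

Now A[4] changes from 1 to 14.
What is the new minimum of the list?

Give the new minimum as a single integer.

Old min = -3 (at index 2)
Change: A[4] 1 -> 14
Changed element was NOT the old min.
  New min = min(old_min, new_val) = min(-3, 14) = -3

Answer: -3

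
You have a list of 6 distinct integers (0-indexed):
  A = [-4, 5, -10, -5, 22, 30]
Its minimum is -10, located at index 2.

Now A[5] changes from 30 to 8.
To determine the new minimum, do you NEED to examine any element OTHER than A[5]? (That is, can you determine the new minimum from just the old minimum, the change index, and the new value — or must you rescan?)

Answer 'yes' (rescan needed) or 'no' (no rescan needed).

Answer: no

Derivation:
Old min = -10 at index 2
Change at index 5: 30 -> 8
Index 5 was NOT the min. New min = min(-10, 8). No rescan of other elements needed.
Needs rescan: no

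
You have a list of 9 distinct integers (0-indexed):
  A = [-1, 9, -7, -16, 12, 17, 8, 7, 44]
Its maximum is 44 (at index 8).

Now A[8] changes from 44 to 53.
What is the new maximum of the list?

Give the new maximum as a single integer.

Old max = 44 (at index 8)
Change: A[8] 44 -> 53
Changed element WAS the max -> may need rescan.
  Max of remaining elements: 17
  New max = max(53, 17) = 53

Answer: 53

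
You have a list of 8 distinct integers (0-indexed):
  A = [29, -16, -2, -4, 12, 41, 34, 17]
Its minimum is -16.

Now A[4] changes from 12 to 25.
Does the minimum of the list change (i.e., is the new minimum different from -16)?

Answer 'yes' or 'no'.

Old min = -16
Change: A[4] 12 -> 25
Changed element was NOT the min; min changes only if 25 < -16.
New min = -16; changed? no

Answer: no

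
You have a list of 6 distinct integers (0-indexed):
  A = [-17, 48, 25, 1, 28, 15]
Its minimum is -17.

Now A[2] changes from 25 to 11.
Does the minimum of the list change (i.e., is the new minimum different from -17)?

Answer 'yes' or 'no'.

Answer: no

Derivation:
Old min = -17
Change: A[2] 25 -> 11
Changed element was NOT the min; min changes only if 11 < -17.
New min = -17; changed? no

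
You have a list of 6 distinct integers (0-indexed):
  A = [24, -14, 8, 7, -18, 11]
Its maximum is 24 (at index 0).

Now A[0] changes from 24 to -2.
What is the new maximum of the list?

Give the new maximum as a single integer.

Old max = 24 (at index 0)
Change: A[0] 24 -> -2
Changed element WAS the max -> may need rescan.
  Max of remaining elements: 11
  New max = max(-2, 11) = 11

Answer: 11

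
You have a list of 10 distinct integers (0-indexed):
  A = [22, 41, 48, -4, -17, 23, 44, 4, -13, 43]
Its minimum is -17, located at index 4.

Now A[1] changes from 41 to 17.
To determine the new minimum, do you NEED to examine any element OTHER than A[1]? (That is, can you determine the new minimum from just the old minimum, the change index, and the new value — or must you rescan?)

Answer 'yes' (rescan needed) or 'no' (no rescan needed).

Old min = -17 at index 4
Change at index 1: 41 -> 17
Index 1 was NOT the min. New min = min(-17, 17). No rescan of other elements needed.
Needs rescan: no

Answer: no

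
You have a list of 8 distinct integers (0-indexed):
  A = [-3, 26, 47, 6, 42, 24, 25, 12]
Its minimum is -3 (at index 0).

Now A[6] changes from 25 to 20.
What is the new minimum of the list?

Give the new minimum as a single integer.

Answer: -3

Derivation:
Old min = -3 (at index 0)
Change: A[6] 25 -> 20
Changed element was NOT the old min.
  New min = min(old_min, new_val) = min(-3, 20) = -3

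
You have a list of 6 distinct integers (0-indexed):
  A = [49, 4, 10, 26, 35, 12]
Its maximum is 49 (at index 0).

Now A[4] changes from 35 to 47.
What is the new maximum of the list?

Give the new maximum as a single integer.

Answer: 49

Derivation:
Old max = 49 (at index 0)
Change: A[4] 35 -> 47
Changed element was NOT the old max.
  New max = max(old_max, new_val) = max(49, 47) = 49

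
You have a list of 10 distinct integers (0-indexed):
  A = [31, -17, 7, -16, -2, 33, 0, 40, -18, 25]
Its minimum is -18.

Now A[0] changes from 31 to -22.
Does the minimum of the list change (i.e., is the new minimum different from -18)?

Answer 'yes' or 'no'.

Answer: yes

Derivation:
Old min = -18
Change: A[0] 31 -> -22
Changed element was NOT the min; min changes only if -22 < -18.
New min = -22; changed? yes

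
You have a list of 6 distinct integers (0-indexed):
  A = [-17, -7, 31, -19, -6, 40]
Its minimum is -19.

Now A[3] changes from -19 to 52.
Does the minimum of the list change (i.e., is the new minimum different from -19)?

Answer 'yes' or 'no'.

Answer: yes

Derivation:
Old min = -19
Change: A[3] -19 -> 52
Changed element was the min; new min must be rechecked.
New min = -17; changed? yes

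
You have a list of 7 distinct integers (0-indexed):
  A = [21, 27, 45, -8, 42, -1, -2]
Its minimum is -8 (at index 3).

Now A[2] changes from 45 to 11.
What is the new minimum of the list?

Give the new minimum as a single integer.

Old min = -8 (at index 3)
Change: A[2] 45 -> 11
Changed element was NOT the old min.
  New min = min(old_min, new_val) = min(-8, 11) = -8

Answer: -8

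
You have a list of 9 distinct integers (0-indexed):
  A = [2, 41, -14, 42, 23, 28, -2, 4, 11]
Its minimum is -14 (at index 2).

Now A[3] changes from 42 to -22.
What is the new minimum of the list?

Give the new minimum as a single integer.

Answer: -22

Derivation:
Old min = -14 (at index 2)
Change: A[3] 42 -> -22
Changed element was NOT the old min.
  New min = min(old_min, new_val) = min(-14, -22) = -22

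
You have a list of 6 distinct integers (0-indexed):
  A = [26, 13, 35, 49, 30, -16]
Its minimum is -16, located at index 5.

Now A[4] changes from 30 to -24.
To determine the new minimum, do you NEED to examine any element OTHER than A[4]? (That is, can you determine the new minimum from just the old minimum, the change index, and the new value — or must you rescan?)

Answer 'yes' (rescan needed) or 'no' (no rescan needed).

Answer: no

Derivation:
Old min = -16 at index 5
Change at index 4: 30 -> -24
Index 4 was NOT the min. New min = min(-16, -24). No rescan of other elements needed.
Needs rescan: no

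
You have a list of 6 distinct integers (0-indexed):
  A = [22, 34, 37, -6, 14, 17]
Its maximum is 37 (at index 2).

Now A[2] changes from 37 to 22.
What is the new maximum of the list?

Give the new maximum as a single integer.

Answer: 34

Derivation:
Old max = 37 (at index 2)
Change: A[2] 37 -> 22
Changed element WAS the max -> may need rescan.
  Max of remaining elements: 34
  New max = max(22, 34) = 34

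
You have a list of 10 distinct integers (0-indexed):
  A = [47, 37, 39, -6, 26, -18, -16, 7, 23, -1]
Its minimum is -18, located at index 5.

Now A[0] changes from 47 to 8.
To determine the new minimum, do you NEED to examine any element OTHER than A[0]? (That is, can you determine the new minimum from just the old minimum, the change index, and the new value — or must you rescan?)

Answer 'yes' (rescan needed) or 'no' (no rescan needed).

Answer: no

Derivation:
Old min = -18 at index 5
Change at index 0: 47 -> 8
Index 0 was NOT the min. New min = min(-18, 8). No rescan of other elements needed.
Needs rescan: no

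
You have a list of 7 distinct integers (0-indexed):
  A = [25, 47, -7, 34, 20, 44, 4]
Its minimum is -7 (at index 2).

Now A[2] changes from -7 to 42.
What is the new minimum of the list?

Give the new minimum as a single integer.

Old min = -7 (at index 2)
Change: A[2] -7 -> 42
Changed element WAS the min. Need to check: is 42 still <= all others?
  Min of remaining elements: 4
  New min = min(42, 4) = 4

Answer: 4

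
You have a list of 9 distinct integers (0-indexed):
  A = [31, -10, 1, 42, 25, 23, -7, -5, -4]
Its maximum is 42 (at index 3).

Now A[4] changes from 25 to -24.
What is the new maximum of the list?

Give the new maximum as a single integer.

Answer: 42

Derivation:
Old max = 42 (at index 3)
Change: A[4] 25 -> -24
Changed element was NOT the old max.
  New max = max(old_max, new_val) = max(42, -24) = 42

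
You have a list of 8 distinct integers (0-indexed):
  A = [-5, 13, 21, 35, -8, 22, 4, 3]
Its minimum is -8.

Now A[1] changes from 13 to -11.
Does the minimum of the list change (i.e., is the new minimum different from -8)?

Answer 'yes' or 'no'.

Answer: yes

Derivation:
Old min = -8
Change: A[1] 13 -> -11
Changed element was NOT the min; min changes only if -11 < -8.
New min = -11; changed? yes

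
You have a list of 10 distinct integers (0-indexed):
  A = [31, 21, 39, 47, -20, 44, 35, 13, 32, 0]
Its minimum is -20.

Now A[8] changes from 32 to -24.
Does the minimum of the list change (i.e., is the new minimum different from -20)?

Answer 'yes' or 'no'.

Old min = -20
Change: A[8] 32 -> -24
Changed element was NOT the min; min changes only if -24 < -20.
New min = -24; changed? yes

Answer: yes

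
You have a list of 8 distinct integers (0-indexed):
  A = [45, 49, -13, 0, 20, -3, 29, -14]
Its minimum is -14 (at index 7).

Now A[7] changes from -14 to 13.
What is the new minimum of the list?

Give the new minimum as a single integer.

Old min = -14 (at index 7)
Change: A[7] -14 -> 13
Changed element WAS the min. Need to check: is 13 still <= all others?
  Min of remaining elements: -13
  New min = min(13, -13) = -13

Answer: -13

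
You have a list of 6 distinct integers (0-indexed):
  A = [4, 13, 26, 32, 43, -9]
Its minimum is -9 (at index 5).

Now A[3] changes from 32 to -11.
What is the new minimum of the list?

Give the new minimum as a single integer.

Answer: -11

Derivation:
Old min = -9 (at index 5)
Change: A[3] 32 -> -11
Changed element was NOT the old min.
  New min = min(old_min, new_val) = min(-9, -11) = -11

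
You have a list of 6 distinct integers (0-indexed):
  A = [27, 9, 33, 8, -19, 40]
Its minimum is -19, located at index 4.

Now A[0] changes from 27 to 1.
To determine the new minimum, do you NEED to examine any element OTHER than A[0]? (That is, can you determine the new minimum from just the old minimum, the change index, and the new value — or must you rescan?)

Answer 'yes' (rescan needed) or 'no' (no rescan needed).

Answer: no

Derivation:
Old min = -19 at index 4
Change at index 0: 27 -> 1
Index 0 was NOT the min. New min = min(-19, 1). No rescan of other elements needed.
Needs rescan: no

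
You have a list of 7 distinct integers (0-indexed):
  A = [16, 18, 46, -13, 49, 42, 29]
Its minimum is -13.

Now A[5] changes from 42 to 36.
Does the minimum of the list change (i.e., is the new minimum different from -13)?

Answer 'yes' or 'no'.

Answer: no

Derivation:
Old min = -13
Change: A[5] 42 -> 36
Changed element was NOT the min; min changes only if 36 < -13.
New min = -13; changed? no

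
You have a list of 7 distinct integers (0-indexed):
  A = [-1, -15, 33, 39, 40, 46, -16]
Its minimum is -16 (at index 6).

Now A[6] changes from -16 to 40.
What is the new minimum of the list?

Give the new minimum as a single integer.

Old min = -16 (at index 6)
Change: A[6] -16 -> 40
Changed element WAS the min. Need to check: is 40 still <= all others?
  Min of remaining elements: -15
  New min = min(40, -15) = -15

Answer: -15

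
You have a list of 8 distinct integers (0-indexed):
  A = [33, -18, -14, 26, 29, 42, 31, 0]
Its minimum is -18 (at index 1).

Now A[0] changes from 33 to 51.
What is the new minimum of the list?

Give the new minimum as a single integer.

Answer: -18

Derivation:
Old min = -18 (at index 1)
Change: A[0] 33 -> 51
Changed element was NOT the old min.
  New min = min(old_min, new_val) = min(-18, 51) = -18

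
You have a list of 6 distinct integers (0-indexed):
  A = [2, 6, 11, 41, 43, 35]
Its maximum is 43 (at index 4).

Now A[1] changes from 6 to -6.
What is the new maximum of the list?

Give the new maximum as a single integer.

Answer: 43

Derivation:
Old max = 43 (at index 4)
Change: A[1] 6 -> -6
Changed element was NOT the old max.
  New max = max(old_max, new_val) = max(43, -6) = 43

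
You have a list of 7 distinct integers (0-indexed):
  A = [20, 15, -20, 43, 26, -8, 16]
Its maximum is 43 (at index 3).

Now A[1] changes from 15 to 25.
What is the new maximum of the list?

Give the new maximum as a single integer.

Answer: 43

Derivation:
Old max = 43 (at index 3)
Change: A[1] 15 -> 25
Changed element was NOT the old max.
  New max = max(old_max, new_val) = max(43, 25) = 43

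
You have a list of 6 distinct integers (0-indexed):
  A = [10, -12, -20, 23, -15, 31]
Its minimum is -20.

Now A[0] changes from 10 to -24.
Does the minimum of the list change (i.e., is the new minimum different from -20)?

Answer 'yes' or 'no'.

Answer: yes

Derivation:
Old min = -20
Change: A[0] 10 -> -24
Changed element was NOT the min; min changes only if -24 < -20.
New min = -24; changed? yes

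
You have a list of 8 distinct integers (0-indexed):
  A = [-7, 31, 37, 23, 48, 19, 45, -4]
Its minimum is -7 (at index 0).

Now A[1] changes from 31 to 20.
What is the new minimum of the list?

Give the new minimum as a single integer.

Answer: -7

Derivation:
Old min = -7 (at index 0)
Change: A[1] 31 -> 20
Changed element was NOT the old min.
  New min = min(old_min, new_val) = min(-7, 20) = -7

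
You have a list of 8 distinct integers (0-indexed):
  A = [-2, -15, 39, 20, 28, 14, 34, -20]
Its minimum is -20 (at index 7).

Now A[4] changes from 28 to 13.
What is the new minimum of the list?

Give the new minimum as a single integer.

Answer: -20

Derivation:
Old min = -20 (at index 7)
Change: A[4] 28 -> 13
Changed element was NOT the old min.
  New min = min(old_min, new_val) = min(-20, 13) = -20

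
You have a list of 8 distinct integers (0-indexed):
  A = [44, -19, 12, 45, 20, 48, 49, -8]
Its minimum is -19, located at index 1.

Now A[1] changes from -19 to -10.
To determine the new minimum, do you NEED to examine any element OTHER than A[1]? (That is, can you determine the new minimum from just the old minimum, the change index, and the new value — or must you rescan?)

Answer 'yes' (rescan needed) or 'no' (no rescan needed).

Answer: yes

Derivation:
Old min = -19 at index 1
Change at index 1: -19 -> -10
Index 1 WAS the min and new value -10 > old min -19. Must rescan other elements to find the new min.
Needs rescan: yes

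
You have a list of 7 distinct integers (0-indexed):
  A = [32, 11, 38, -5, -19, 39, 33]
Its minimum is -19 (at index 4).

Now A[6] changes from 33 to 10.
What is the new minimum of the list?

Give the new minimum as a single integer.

Old min = -19 (at index 4)
Change: A[6] 33 -> 10
Changed element was NOT the old min.
  New min = min(old_min, new_val) = min(-19, 10) = -19

Answer: -19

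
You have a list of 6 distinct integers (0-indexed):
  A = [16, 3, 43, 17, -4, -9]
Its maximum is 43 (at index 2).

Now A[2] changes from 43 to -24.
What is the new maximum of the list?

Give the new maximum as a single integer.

Old max = 43 (at index 2)
Change: A[2] 43 -> -24
Changed element WAS the max -> may need rescan.
  Max of remaining elements: 17
  New max = max(-24, 17) = 17

Answer: 17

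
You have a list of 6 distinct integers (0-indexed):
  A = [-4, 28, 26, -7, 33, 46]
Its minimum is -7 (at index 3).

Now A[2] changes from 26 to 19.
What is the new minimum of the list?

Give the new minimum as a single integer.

Answer: -7

Derivation:
Old min = -7 (at index 3)
Change: A[2] 26 -> 19
Changed element was NOT the old min.
  New min = min(old_min, new_val) = min(-7, 19) = -7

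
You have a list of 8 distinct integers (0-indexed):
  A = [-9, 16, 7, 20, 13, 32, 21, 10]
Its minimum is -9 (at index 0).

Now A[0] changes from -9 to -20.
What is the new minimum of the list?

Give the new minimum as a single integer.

Old min = -9 (at index 0)
Change: A[0] -9 -> -20
Changed element WAS the min. Need to check: is -20 still <= all others?
  Min of remaining elements: 7
  New min = min(-20, 7) = -20

Answer: -20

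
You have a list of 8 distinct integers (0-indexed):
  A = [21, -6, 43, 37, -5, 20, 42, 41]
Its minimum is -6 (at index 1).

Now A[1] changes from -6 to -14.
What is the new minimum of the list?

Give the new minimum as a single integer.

Answer: -14

Derivation:
Old min = -6 (at index 1)
Change: A[1] -6 -> -14
Changed element WAS the min. Need to check: is -14 still <= all others?
  Min of remaining elements: -5
  New min = min(-14, -5) = -14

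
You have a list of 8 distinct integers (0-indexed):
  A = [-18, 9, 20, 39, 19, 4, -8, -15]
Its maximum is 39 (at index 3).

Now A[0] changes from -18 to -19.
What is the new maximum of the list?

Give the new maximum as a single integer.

Old max = 39 (at index 3)
Change: A[0] -18 -> -19
Changed element was NOT the old max.
  New max = max(old_max, new_val) = max(39, -19) = 39

Answer: 39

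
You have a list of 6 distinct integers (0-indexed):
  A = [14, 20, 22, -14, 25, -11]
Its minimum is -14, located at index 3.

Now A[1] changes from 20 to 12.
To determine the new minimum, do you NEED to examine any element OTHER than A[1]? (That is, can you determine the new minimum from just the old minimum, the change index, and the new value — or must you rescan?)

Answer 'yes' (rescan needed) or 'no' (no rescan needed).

Answer: no

Derivation:
Old min = -14 at index 3
Change at index 1: 20 -> 12
Index 1 was NOT the min. New min = min(-14, 12). No rescan of other elements needed.
Needs rescan: no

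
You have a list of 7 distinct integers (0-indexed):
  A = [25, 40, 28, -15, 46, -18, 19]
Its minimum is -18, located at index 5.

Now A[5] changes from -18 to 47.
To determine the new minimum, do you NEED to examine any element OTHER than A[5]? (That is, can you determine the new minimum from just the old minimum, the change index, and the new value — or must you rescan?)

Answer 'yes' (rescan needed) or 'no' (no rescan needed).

Old min = -18 at index 5
Change at index 5: -18 -> 47
Index 5 WAS the min and new value 47 > old min -18. Must rescan other elements to find the new min.
Needs rescan: yes

Answer: yes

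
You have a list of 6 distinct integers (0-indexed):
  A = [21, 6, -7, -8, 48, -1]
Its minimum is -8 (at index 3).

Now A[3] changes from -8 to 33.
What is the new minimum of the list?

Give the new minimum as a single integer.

Answer: -7

Derivation:
Old min = -8 (at index 3)
Change: A[3] -8 -> 33
Changed element WAS the min. Need to check: is 33 still <= all others?
  Min of remaining elements: -7
  New min = min(33, -7) = -7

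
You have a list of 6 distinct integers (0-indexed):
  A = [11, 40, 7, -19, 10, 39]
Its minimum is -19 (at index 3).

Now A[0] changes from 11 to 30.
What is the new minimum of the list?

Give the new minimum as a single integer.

Answer: -19

Derivation:
Old min = -19 (at index 3)
Change: A[0] 11 -> 30
Changed element was NOT the old min.
  New min = min(old_min, new_val) = min(-19, 30) = -19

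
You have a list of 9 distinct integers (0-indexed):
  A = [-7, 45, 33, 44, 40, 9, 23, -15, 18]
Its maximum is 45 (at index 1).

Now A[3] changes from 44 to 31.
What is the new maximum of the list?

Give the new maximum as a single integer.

Answer: 45

Derivation:
Old max = 45 (at index 1)
Change: A[3] 44 -> 31
Changed element was NOT the old max.
  New max = max(old_max, new_val) = max(45, 31) = 45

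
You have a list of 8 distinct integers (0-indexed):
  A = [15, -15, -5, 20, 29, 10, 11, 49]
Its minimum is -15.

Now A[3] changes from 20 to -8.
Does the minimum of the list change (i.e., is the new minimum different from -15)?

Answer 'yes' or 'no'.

Answer: no

Derivation:
Old min = -15
Change: A[3] 20 -> -8
Changed element was NOT the min; min changes only if -8 < -15.
New min = -15; changed? no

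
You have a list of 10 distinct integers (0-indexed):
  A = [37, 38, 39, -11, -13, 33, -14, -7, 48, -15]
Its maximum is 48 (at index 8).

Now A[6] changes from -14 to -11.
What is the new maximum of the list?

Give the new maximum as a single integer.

Answer: 48

Derivation:
Old max = 48 (at index 8)
Change: A[6] -14 -> -11
Changed element was NOT the old max.
  New max = max(old_max, new_val) = max(48, -11) = 48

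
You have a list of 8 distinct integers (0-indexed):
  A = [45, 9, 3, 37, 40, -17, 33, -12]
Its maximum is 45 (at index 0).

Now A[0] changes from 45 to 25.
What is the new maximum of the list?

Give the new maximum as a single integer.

Old max = 45 (at index 0)
Change: A[0] 45 -> 25
Changed element WAS the max -> may need rescan.
  Max of remaining elements: 40
  New max = max(25, 40) = 40

Answer: 40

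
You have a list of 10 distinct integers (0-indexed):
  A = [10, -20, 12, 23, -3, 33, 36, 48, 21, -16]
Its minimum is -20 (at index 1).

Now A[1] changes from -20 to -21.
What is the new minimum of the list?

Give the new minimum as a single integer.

Old min = -20 (at index 1)
Change: A[1] -20 -> -21
Changed element WAS the min. Need to check: is -21 still <= all others?
  Min of remaining elements: -16
  New min = min(-21, -16) = -21

Answer: -21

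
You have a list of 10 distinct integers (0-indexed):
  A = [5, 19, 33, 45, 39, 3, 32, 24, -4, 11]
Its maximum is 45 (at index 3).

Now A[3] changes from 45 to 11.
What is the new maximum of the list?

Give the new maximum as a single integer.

Answer: 39

Derivation:
Old max = 45 (at index 3)
Change: A[3] 45 -> 11
Changed element WAS the max -> may need rescan.
  Max of remaining elements: 39
  New max = max(11, 39) = 39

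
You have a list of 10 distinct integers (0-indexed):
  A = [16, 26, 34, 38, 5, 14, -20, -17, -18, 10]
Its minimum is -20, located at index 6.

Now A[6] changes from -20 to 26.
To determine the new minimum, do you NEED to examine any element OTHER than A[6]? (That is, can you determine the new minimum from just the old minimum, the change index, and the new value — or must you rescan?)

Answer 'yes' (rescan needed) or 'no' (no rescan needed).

Old min = -20 at index 6
Change at index 6: -20 -> 26
Index 6 WAS the min and new value 26 > old min -20. Must rescan other elements to find the new min.
Needs rescan: yes

Answer: yes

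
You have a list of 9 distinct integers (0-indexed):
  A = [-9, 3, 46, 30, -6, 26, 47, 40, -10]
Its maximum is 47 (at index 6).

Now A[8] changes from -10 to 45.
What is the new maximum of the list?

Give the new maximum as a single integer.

Answer: 47

Derivation:
Old max = 47 (at index 6)
Change: A[8] -10 -> 45
Changed element was NOT the old max.
  New max = max(old_max, new_val) = max(47, 45) = 47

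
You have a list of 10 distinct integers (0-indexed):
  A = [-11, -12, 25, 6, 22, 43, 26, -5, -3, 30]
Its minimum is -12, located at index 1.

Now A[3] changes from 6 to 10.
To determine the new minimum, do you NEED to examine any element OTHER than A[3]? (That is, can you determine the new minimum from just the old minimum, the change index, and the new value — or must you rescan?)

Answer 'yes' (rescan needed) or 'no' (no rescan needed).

Old min = -12 at index 1
Change at index 3: 6 -> 10
Index 3 was NOT the min. New min = min(-12, 10). No rescan of other elements needed.
Needs rescan: no

Answer: no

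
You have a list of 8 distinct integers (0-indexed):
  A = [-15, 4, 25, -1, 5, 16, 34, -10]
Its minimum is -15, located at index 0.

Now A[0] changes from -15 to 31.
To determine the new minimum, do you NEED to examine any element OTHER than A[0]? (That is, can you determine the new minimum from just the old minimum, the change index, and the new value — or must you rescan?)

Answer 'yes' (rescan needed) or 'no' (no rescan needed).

Answer: yes

Derivation:
Old min = -15 at index 0
Change at index 0: -15 -> 31
Index 0 WAS the min and new value 31 > old min -15. Must rescan other elements to find the new min.
Needs rescan: yes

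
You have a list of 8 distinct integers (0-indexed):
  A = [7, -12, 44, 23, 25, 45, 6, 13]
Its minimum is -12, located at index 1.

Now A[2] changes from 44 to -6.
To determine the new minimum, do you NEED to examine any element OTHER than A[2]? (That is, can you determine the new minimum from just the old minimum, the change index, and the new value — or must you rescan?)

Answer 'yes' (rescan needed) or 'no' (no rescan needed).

Old min = -12 at index 1
Change at index 2: 44 -> -6
Index 2 was NOT the min. New min = min(-12, -6). No rescan of other elements needed.
Needs rescan: no

Answer: no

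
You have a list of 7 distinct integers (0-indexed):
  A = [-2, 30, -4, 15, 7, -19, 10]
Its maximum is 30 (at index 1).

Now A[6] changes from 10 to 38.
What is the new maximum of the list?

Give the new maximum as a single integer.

Answer: 38

Derivation:
Old max = 30 (at index 1)
Change: A[6] 10 -> 38
Changed element was NOT the old max.
  New max = max(old_max, new_val) = max(30, 38) = 38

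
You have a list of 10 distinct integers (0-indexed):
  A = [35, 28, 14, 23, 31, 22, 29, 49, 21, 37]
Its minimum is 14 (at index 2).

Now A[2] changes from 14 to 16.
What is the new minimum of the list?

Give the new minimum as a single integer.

Old min = 14 (at index 2)
Change: A[2] 14 -> 16
Changed element WAS the min. Need to check: is 16 still <= all others?
  Min of remaining elements: 21
  New min = min(16, 21) = 16

Answer: 16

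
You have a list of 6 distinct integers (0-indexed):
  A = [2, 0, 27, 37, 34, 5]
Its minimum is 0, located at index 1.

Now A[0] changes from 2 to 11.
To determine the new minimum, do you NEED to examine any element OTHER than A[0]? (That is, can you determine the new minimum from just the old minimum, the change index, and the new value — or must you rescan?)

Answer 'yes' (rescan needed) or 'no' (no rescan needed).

Old min = 0 at index 1
Change at index 0: 2 -> 11
Index 0 was NOT the min. New min = min(0, 11). No rescan of other elements needed.
Needs rescan: no

Answer: no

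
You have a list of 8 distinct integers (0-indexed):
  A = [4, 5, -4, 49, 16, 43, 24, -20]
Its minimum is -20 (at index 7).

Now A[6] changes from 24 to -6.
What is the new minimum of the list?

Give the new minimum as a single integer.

Answer: -20

Derivation:
Old min = -20 (at index 7)
Change: A[6] 24 -> -6
Changed element was NOT the old min.
  New min = min(old_min, new_val) = min(-20, -6) = -20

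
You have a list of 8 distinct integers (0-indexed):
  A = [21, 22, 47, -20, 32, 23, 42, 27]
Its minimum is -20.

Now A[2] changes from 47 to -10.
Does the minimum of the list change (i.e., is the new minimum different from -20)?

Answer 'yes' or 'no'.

Answer: no

Derivation:
Old min = -20
Change: A[2] 47 -> -10
Changed element was NOT the min; min changes only if -10 < -20.
New min = -20; changed? no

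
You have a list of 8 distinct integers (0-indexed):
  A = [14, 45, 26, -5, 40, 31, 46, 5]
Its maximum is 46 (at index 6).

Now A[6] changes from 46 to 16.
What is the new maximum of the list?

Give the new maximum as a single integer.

Answer: 45

Derivation:
Old max = 46 (at index 6)
Change: A[6] 46 -> 16
Changed element WAS the max -> may need rescan.
  Max of remaining elements: 45
  New max = max(16, 45) = 45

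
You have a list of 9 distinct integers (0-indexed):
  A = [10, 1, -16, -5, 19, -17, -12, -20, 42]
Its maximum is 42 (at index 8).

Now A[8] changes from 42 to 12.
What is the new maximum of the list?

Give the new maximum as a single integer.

Old max = 42 (at index 8)
Change: A[8] 42 -> 12
Changed element WAS the max -> may need rescan.
  Max of remaining elements: 19
  New max = max(12, 19) = 19

Answer: 19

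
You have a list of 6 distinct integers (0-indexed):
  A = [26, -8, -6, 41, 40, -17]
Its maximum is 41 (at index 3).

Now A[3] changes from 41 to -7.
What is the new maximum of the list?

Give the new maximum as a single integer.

Old max = 41 (at index 3)
Change: A[3] 41 -> -7
Changed element WAS the max -> may need rescan.
  Max of remaining elements: 40
  New max = max(-7, 40) = 40

Answer: 40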